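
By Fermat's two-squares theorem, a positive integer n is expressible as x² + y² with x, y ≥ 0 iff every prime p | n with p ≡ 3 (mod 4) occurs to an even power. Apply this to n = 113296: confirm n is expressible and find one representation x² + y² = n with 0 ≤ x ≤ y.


Step 1: Factor n = 113296 = 2^4 · 73 · 97.
Step 2: Check the mod-4 condition on each prime factor: 2 = 2 (special); 73 ≡ 1 (mod 4), exponent 1; 97 ≡ 1 (mod 4), exponent 1.
All primes ≡ 3 (mod 4) appear to even exponent (or don't appear), so by the two-squares theorem n IS expressible as a sum of two squares.
Step 3: Build a representation. Group n = k² · m with k = 4 and m = 73 · 97 = 7081 (a product of primes ≡ 1 (mod 4)); a representation of m scales to one of n via (k·x)² + (k·y)² = k²(x² + y²). Each prime p ≡ 1 (mod 4) is itself a sum of two squares; find a² by testing p − a² for a perfect square:
  73: 73 − 1² = 72, 73 − 2² = 69, 73 − 3² = 64 = 8² ⇒ 73 = 3² + 8².
  97: 97 − 1² = 96, 97 − 2² = 93, 97 − 3² = 88, 97 − 4² = 81 = 9² ⇒ 97 = 4² + 9².
  Combine using the Brahmagupta–Fibonacci identity (a² + b²)(c² + d²) = (ac − bd)² + (ad + bc)² = (ac + bd)² + (ad − bc)²:
  73 · 97 = 7081: from (3² + 8²)(4² + 9²), take (3·4 − 8·9, 3·9 + 8·4) = (12 − 72, 27 + 32) = (-60, 59); dropping signs (only squares matter) gives (60, 59); check 60² + 59² = 3600 + 3481 = 7081 ✓.
  Scale by k = 4: (4·60, 4·59) = (240, 236).
Step 4: Order so x ≤ y and verify: 236² + 240² = 55696 + 57600 = 113296 = n. ✓

n = 113296 = 236² + 240² (one valid representation with x ≤ y).


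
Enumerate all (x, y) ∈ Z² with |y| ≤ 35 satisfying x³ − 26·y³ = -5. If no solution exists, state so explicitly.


The equation is x³ - 26y³ = -5. For fixed y, x³ = 26·y³ − 5, so a solution requires the RHS to be a perfect cube.
Strategy: iterate y from -35 to 35, compute RHS = 26·y³ − 5, and check whether it is a (positive or negative) perfect cube.
Check small values of y:
  y = 0: RHS = -5 is not a perfect cube.
  y = 1: RHS = 21 is not a perfect cube.
  y = -1: RHS = -31 is not a perfect cube.
  y = 2: RHS = 203 is not a perfect cube.
  y = -2: RHS = -213 is not a perfect cube.
  y = 3: RHS = 697 is not a perfect cube.
  y = -3: RHS = -707 is not a perfect cube.
Continuing the search up to |y| = 35 finds no solutions either.
No (x, y) in the scanned range satisfies the equation.

No integer solutions with |y| ≤ 35.


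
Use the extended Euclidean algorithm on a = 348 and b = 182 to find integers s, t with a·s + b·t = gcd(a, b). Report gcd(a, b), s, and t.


Euclidean algorithm on (348, 182) — divide until remainder is 0:
  348 = 1 · 182 + 166
  182 = 1 · 166 + 16
  166 = 10 · 16 + 6
  16 = 2 · 6 + 4
  6 = 1 · 4 + 2
  4 = 2 · 2 + 0
gcd(348, 182) = 2.
Track Bezout coefficients alongside the remainders: start with r₀ = 348 = a·1 + b·0 (s = 1, t = 0) and r₁ = 182 = a·0 + b·1 (s = 0, t = 1); each new remainder r_{k+1} = r_{k-1} − q_k·r_k inherits s_{k+1} = s_{k-1} − q_k·s_k, t_{k+1} = t_{k-1} − q_k·t_k, so r_k = a·s_k + b·t_k at every step:
  q = 1: r = 166, s = 1 − 1·0 = 1, t = 0 − 1·1 = -1  (check: 348·1 + 182·(-1) = 166)
  q = 1: r = 16, s = 0 − 1·1 = -1, t = 1 − 1·(-1) = 2  (check: 348·(-1) + 182·2 = 16)
  q = 10: r = 6, s = 1 − 10·(-1) = 11, t = -1 − 10·2 = -21  (check: 348·11 + 182·(-21) = 6)
  q = 2: r = 4, s = -1 − 2·11 = -23, t = 2 − 2·(-21) = 44  (check: 348·(-23) + 182·44 = 4)
  q = 1: r = 2, s = 11 − 1·(-23) = 34, t = -21 − 1·44 = -65  (check: 348·34 + 182·(-65) = 2)
The row with r = 2 (the gcd) gives the Bezout coefficients s = 34, t = -65.
Result: 348 · (34) + 182 · (-65) = 2.

gcd(348, 182) = 2; s = 34, t = -65 (check: 348·34 + 182·(-65) = 2).


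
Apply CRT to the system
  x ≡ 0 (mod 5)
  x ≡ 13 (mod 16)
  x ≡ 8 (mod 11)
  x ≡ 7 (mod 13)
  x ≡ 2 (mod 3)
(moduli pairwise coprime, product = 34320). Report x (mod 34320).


Product of moduli M = 5 · 16 · 11 · 13 · 3 = 34320.
Merge one congruence at a time:
  Start: x ≡ 0 (mod 5).
  Combine with x ≡ 13 (mod 16); new modulus lcm = 80.
    Write x = 0 + 5·t and substitute into x ≡ 13 (mod 16): 5·t ≡ 13 − 0 = 13 (mod 16).
    The inverse of 5 mod 16 is 13 (since 5·13 = 65 = 4·16 + 1), so t ≡ 13·13 = 169 ≡ 9 (mod 16).
    Then x = 0 + 5·9 = 45, valid modulo lcm(5, 16) = 80: x ≡ 45 (mod 80).
  Combine with x ≡ 8 (mod 11); new modulus lcm = 880.
    Write x = 45 + 80·t and substitute into x ≡ 8 (mod 11): 80·t ≡ 8 − 45 = -37 (mod 11).
    Reduce coefficients mod 11: 3·t ≡ 7 (mod 11).
    The inverse of 3 mod 11 is 4 (since 3·4 = 12 = 1·11 + 1), so t ≡ 4·7 = 28 ≡ 6 (mod 11).
    Then x = 45 + 80·6 = 525, valid modulo lcm(80, 11) = 880: x ≡ 525 (mod 880).
  Combine with x ≡ 7 (mod 13); new modulus lcm = 11440.
    Write x = 525 + 880·t and substitute into x ≡ 7 (mod 13): 880·t ≡ 7 − 525 = -518 (mod 13).
    Reduce coefficients mod 13: 9·t ≡ 2 (mod 13).
    The inverse of 9 mod 13 is 3 (since 9·3 = 27 = 2·13 + 1), so t ≡ 3·2 = 6 ≡ 6 (mod 13).
    Then x = 525 + 880·6 = 5805, valid modulo lcm(880, 13) = 11440: x ≡ 5805 (mod 11440).
  Combine with x ≡ 2 (mod 3); new modulus lcm = 34320.
    Write x = 5805 + 11440·t and substitute into x ≡ 2 (mod 3): 11440·t ≡ 2 − 5805 = -5803 (mod 3).
    Reduce coefficients mod 3: 1·t ≡ 2 (mod 3).
    So t ≡ 2 (mod 3).
    Then x = 5805 + 11440·2 = 28685, valid modulo lcm(11440, 3) = 34320: x ≡ 28685 (mod 34320).
Verify against each original: 28685 mod 5 = 0, 28685 mod 16 = 13, 28685 mod 11 = 8, 28685 mod 13 = 7, 28685 mod 3 = 2.

x ≡ 28685 (mod 34320).


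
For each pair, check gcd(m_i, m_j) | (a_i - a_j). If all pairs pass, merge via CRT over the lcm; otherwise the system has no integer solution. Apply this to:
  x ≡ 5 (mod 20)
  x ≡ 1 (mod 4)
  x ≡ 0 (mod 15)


Moduli 20, 4, 15 are not pairwise coprime, so CRT works modulo lcm(m_i) when all pairwise compatibility conditions hold.
Pairwise compatibility: gcd(m_i, m_j) must divide a_i - a_j for every pair.
Merge one congruence at a time:
  Start: x ≡ 5 (mod 20).
  Combine with x ≡ 1 (mod 4): gcd(20, 4) = 4; 1 - 5 = -4, which IS divisible by 4, so compatible.
    Write x = 5 + 20·t and substitute into x ≡ 1 (mod 4): 20·t ≡ 1 − 5 = -4 (mod 4).
    Divide the congruence (and modulus) by g = 4: 5·t ≡ -1 (mod 1).
    Modulo 1 every t works; take t = 0.
    Then x = 5 + 20·0 = 5, valid modulo lcm(20, 4) = 20: x ≡ 5 (mod 20).
  Combine with x ≡ 0 (mod 15): gcd(20, 15) = 5; 0 - 5 = -5, which IS divisible by 5, so compatible.
    Write x = 5 + 20·t and substitute into x ≡ 0 (mod 15): 20·t ≡ 0 − 5 = -5 (mod 15).
    Divide the congruence (and modulus) by g = 5: 4·t ≡ -1 (mod 3).
    Reduce coefficients mod 3: 1·t ≡ 2 (mod 3).
    So t ≡ 2 (mod 3).
    Then x = 5 + 20·2 = 45, valid modulo lcm(20, 15) = 60: x ≡ 45 (mod 60).
Verify: 45 mod 20 = 5, 45 mod 4 = 1, 45 mod 15 = 0.

x ≡ 45 (mod 60).


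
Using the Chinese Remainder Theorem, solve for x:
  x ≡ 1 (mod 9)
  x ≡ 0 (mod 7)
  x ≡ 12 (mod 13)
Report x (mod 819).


Moduli 9, 7, 13 are pairwise coprime; by CRT there is a unique solution modulo M = 9 · 7 · 13 = 819.
Solve pairwise, accumulating the modulus:
  Start with x ≡ 1 (mod 9).
  Combine with x ≡ 0 (mod 7): since gcd(9, 7) = 1, we get a unique residue mod 63.
    Write x = 1 + 9·t and substitute into x ≡ 0 (mod 7): 9·t ≡ 0 − 1 = -1 (mod 7).
    Reduce coefficients mod 7: 2·t ≡ 6 (mod 7).
    The inverse of 2 mod 7 is 4 (since 2·4 = 8 = 1·7 + 1), so t ≡ 4·6 = 24 ≡ 3 (mod 7).
    Then x = 1 + 9·3 = 28, valid modulo lcm(9, 7) = 63: x ≡ 28 (mod 63).
  Combine with x ≡ 12 (mod 13): since gcd(63, 13) = 1, we get a unique residue mod 819.
    Write x = 28 + 63·t and substitute into x ≡ 12 (mod 13): 63·t ≡ 12 − 28 = -16 (mod 13).
    Reduce coefficients mod 13: 11·t ≡ 10 (mod 13).
    The inverse of 11 mod 13 is 6 (since 11·6 = 66 = 5·13 + 1), so t ≡ 6·10 = 60 ≡ 8 (mod 13).
    Then x = 28 + 63·8 = 532, valid modulo lcm(63, 13) = 819: x ≡ 532 (mod 819).
Verify: 532 mod 9 = 1 ✓, 532 mod 7 = 0 ✓, 532 mod 13 = 12 ✓.

x ≡ 532 (mod 819).


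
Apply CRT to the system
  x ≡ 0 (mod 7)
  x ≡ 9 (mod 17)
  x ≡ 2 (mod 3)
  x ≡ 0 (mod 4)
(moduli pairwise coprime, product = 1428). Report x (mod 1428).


Product of moduli M = 7 · 17 · 3 · 4 = 1428.
Merge one congruence at a time:
  Start: x ≡ 0 (mod 7).
  Combine with x ≡ 9 (mod 17); new modulus lcm = 119.
    Write x = 0 + 7·t and substitute into x ≡ 9 (mod 17): 7·t ≡ 9 − 0 = 9 (mod 17).
    The inverse of 7 mod 17 is 5 (since 7·5 = 35 = 2·17 + 1), so t ≡ 5·9 = 45 ≡ 11 (mod 17).
    Then x = 0 + 7·11 = 77, valid modulo lcm(7, 17) = 119: x ≡ 77 (mod 119).
  Combine with x ≡ 2 (mod 3); new modulus lcm = 357.
    Write x = 77 + 119·t and substitute into x ≡ 2 (mod 3): 119·t ≡ 2 − 77 = -75 (mod 3).
    Reduce coefficients mod 3: 2·t ≡ 0 (mod 3).
    The inverse of 2 mod 3 is 2 (since 2·2 = 4 = 1·3 + 1), so t ≡ 2·0 = 0 ≡ 0 (mod 3).
    Then x = 77 + 119·0 = 77, valid modulo lcm(119, 3) = 357: x ≡ 77 (mod 357).
  Combine with x ≡ 0 (mod 4); new modulus lcm = 1428.
    Write x = 77 + 357·t and substitute into x ≡ 0 (mod 4): 357·t ≡ 0 − 77 = -77 (mod 4).
    Reduce coefficients mod 4: 1·t ≡ 3 (mod 4).
    So t ≡ 3 (mod 4).
    Then x = 77 + 357·3 = 1148, valid modulo lcm(357, 4) = 1428: x ≡ 1148 (mod 1428).
Verify against each original: 1148 mod 7 = 0, 1148 mod 17 = 9, 1148 mod 3 = 2, 1148 mod 4 = 0.

x ≡ 1148 (mod 1428).


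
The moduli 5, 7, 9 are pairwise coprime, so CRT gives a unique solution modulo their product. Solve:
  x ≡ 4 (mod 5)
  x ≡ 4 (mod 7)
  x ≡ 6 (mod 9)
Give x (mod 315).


Moduli 5, 7, 9 are pairwise coprime; by CRT there is a unique solution modulo M = 5 · 7 · 9 = 315.
Solve pairwise, accumulating the modulus:
  Start with x ≡ 4 (mod 5).
  Combine with x ≡ 4 (mod 7): since gcd(5, 7) = 1, we get a unique residue mod 35.
    Write x = 4 + 5·t and substitute into x ≡ 4 (mod 7): 5·t ≡ 4 − 4 = 0 (mod 7).
    The inverse of 5 mod 7 is 3 (since 5·3 = 15 = 2·7 + 1), so t ≡ 3·0 = 0 ≡ 0 (mod 7).
    Then x = 4 + 5·0 = 4, valid modulo lcm(5, 7) = 35: x ≡ 4 (mod 35).
  Combine with x ≡ 6 (mod 9): since gcd(35, 9) = 1, we get a unique residue mod 315.
    Write x = 4 + 35·t and substitute into x ≡ 6 (mod 9): 35·t ≡ 6 − 4 = 2 (mod 9).
    Reduce coefficients mod 9: 8·t ≡ 2 (mod 9).
    The inverse of 8 mod 9 is 8 (since 8·8 = 64 = 7·9 + 1), so t ≡ 8·2 = 16 ≡ 7 (mod 9).
    Then x = 4 + 35·7 = 249, valid modulo lcm(35, 9) = 315: x ≡ 249 (mod 315).
Verify: 249 mod 5 = 4 ✓, 249 mod 7 = 4 ✓, 249 mod 9 = 6 ✓.

x ≡ 249 (mod 315).


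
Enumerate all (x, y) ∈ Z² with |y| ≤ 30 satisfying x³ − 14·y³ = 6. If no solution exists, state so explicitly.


The equation is x³ - 14y³ = 6. For fixed y, x³ = 14·y³ + 6, so a solution requires the RHS to be a perfect cube.
Strategy: iterate y from -30 to 30, compute RHS = 14·y³ + 6, and check whether it is a (positive or negative) perfect cube.
Check small values of y:
  y = 0: RHS = 6 is not a perfect cube.
  y = 1: RHS = 20 is not a perfect cube.
  y = -1: RHS = -8 = (-2)³ ⇒ x = -2 works.
  y = 2: RHS = 118 is not a perfect cube.
  y = -2: RHS = -106 is not a perfect cube.
  y = 3: RHS = 384 is not a perfect cube.
  y = -3: RHS = -372 is not a perfect cube.
Continuing the search up to |y| = 30 finds no further solutions beyond those listed.
Collected solutions: (-2, -1).

Solutions (with |y| ≤ 30): (-2, -1).


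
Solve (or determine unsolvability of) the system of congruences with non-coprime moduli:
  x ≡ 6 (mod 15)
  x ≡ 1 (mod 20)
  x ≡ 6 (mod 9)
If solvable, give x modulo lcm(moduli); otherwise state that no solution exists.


Moduli 15, 20, 9 are not pairwise coprime, so CRT works modulo lcm(m_i) when all pairwise compatibility conditions hold.
Pairwise compatibility: gcd(m_i, m_j) must divide a_i - a_j for every pair.
Merge one congruence at a time:
  Start: x ≡ 6 (mod 15).
  Combine with x ≡ 1 (mod 20): gcd(15, 20) = 5; 1 - 6 = -5, which IS divisible by 5, so compatible.
    Write x = 6 + 15·t and substitute into x ≡ 1 (mod 20): 15·t ≡ 1 − 6 = -5 (mod 20).
    Divide the congruence (and modulus) by g = 5: 3·t ≡ -1 (mod 4).
    Reduce coefficients mod 4: 3·t ≡ 3 (mod 4).
    The inverse of 3 mod 4 is 3 (since 3·3 = 9 = 2·4 + 1), so t ≡ 3·3 = 9 ≡ 1 (mod 4).
    Then x = 6 + 15·1 = 21, valid modulo lcm(15, 20) = 60: x ≡ 21 (mod 60).
  Combine with x ≡ 6 (mod 9): gcd(60, 9) = 3; 6 - 21 = -15, which IS divisible by 3, so compatible.
    Write x = 21 + 60·t and substitute into x ≡ 6 (mod 9): 60·t ≡ 6 − 21 = -15 (mod 9).
    Divide the congruence (and modulus) by g = 3: 20·t ≡ -5 (mod 3).
    Reduce coefficients mod 3: 2·t ≡ 1 (mod 3).
    The inverse of 2 mod 3 is 2 (since 2·2 = 4 = 1·3 + 1), so t ≡ 2·1 = 2 ≡ 2 (mod 3).
    Then x = 21 + 60·2 = 141, valid modulo lcm(60, 9) = 180: x ≡ 141 (mod 180).
Verify: 141 mod 15 = 6, 141 mod 20 = 1, 141 mod 9 = 6.

x ≡ 141 (mod 180).


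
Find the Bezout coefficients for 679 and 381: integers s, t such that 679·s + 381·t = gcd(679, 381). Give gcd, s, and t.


Euclidean algorithm on (679, 381) — divide until remainder is 0:
  679 = 1 · 381 + 298
  381 = 1 · 298 + 83
  298 = 3 · 83 + 49
  83 = 1 · 49 + 34
  49 = 1 · 34 + 15
  34 = 2 · 15 + 4
  15 = 3 · 4 + 3
  4 = 1 · 3 + 1
  3 = 3 · 1 + 0
gcd(679, 381) = 1.
Track Bezout coefficients alongside the remainders: start with r₀ = 679 = a·1 + b·0 (s = 1, t = 0) and r₁ = 381 = a·0 + b·1 (s = 0, t = 1); each new remainder r_{k+1} = r_{k-1} − q_k·r_k inherits s_{k+1} = s_{k-1} − q_k·s_k, t_{k+1} = t_{k-1} − q_k·t_k, so r_k = a·s_k + b·t_k at every step:
  q = 1: r = 298, s = 1 − 1·0 = 1, t = 0 − 1·1 = -1  (check: 679·1 + 381·(-1) = 298)
  q = 1: r = 83, s = 0 − 1·1 = -1, t = 1 − 1·(-1) = 2  (check: 679·(-1) + 381·2 = 83)
  q = 3: r = 49, s = 1 − 3·(-1) = 4, t = -1 − 3·2 = -7  (check: 679·4 + 381·(-7) = 49)
  q = 1: r = 34, s = -1 − 1·4 = -5, t = 2 − 1·(-7) = 9  (check: 679·(-5) + 381·9 = 34)
  q = 1: r = 15, s = 4 − 1·(-5) = 9, t = -7 − 1·9 = -16  (check: 679·9 + 381·(-16) = 15)
  q = 2: r = 4, s = -5 − 2·9 = -23, t = 9 − 2·(-16) = 41  (check: 679·(-23) + 381·41 = 4)
  q = 3: r = 3, s = 9 − 3·(-23) = 78, t = -16 − 3·41 = -139  (check: 679·78 + 381·(-139) = 3)
  q = 1: r = 1, s = -23 − 1·78 = -101, t = 41 − 1·(-139) = 180  (check: 679·(-101) + 381·180 = 1)
The row with r = 1 (the gcd) gives the Bezout coefficients s = -101, t = 180.
Result: 679 · (-101) + 381 · (180) = 1.

gcd(679, 381) = 1; s = -101, t = 180 (check: 679·(-101) + 381·180 = 1).


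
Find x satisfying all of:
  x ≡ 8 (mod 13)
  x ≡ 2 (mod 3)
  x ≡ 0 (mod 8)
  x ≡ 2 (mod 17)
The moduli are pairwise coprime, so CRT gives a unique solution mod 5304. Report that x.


Product of moduli M = 13 · 3 · 8 · 17 = 5304.
Merge one congruence at a time:
  Start: x ≡ 8 (mod 13).
  Combine with x ≡ 2 (mod 3); new modulus lcm = 39.
    Write x = 8 + 13·t and substitute into x ≡ 2 (mod 3): 13·t ≡ 2 − 8 = -6 (mod 3).
    Reduce coefficients mod 3: 1·t ≡ 0 (mod 3).
    So t ≡ 0 (mod 3).
    Then x = 8 + 13·0 = 8, valid modulo lcm(13, 3) = 39: x ≡ 8 (mod 39).
  Combine with x ≡ 0 (mod 8); new modulus lcm = 312.
    Write x = 8 + 39·t and substitute into x ≡ 0 (mod 8): 39·t ≡ 0 − 8 = -8 (mod 8).
    Reduce coefficients mod 8: 7·t ≡ 0 (mod 8).
    The inverse of 7 mod 8 is 7 (since 7·7 = 49 = 6·8 + 1), so t ≡ 7·0 = 0 ≡ 0 (mod 8).
    Then x = 8 + 39·0 = 8, valid modulo lcm(39, 8) = 312: x ≡ 8 (mod 312).
  Combine with x ≡ 2 (mod 17); new modulus lcm = 5304.
    Write x = 8 + 312·t and substitute into x ≡ 2 (mod 17): 312·t ≡ 2 − 8 = -6 (mod 17).
    Reduce coefficients mod 17: 6·t ≡ 11 (mod 17).
    The inverse of 6 mod 17 is 3 (since 6·3 = 18 = 1·17 + 1), so t ≡ 3·11 = 33 ≡ 16 (mod 17).
    Then x = 8 + 312·16 = 5000, valid modulo lcm(312, 17) = 5304: x ≡ 5000 (mod 5304).
Verify against each original: 5000 mod 13 = 8, 5000 mod 3 = 2, 5000 mod 8 = 0, 5000 mod 17 = 2.

x ≡ 5000 (mod 5304).


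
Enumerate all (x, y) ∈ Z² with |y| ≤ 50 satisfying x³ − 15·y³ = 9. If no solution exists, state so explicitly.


The equation is x³ - 15y³ = 9. For fixed y, x³ = 15·y³ + 9, so a solution requires the RHS to be a perfect cube.
Strategy: iterate y from -50 to 50, compute RHS = 15·y³ + 9, and check whether it is a (positive or negative) perfect cube.
Check small values of y:
  y = 0: RHS = 9 is not a perfect cube.
  y = 1: RHS = 24 is not a perfect cube.
  y = -1: RHS = -6 is not a perfect cube.
  y = 2: RHS = 129 is not a perfect cube.
  y = -2: RHS = -111 is not a perfect cube.
  y = 3: RHS = 414 is not a perfect cube.
  y = -3: RHS = -396 is not a perfect cube.
Continuing the search up to |y| = 50 finds no solutions either.
No (x, y) in the scanned range satisfies the equation.

No integer solutions with |y| ≤ 50.


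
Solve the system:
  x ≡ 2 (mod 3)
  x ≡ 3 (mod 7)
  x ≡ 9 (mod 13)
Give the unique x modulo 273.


Moduli 3, 7, 13 are pairwise coprime; by CRT there is a unique solution modulo M = 3 · 7 · 13 = 273.
Solve pairwise, accumulating the modulus:
  Start with x ≡ 2 (mod 3).
  Combine with x ≡ 3 (mod 7): since gcd(3, 7) = 1, we get a unique residue mod 21.
    Write x = 2 + 3·t and substitute into x ≡ 3 (mod 7): 3·t ≡ 3 − 2 = 1 (mod 7).
    The inverse of 3 mod 7 is 5 (since 3·5 = 15 = 2·7 + 1), so t ≡ 5·1 = 5 ≡ 5 (mod 7).
    Then x = 2 + 3·5 = 17, valid modulo lcm(3, 7) = 21: x ≡ 17 (mod 21).
  Combine with x ≡ 9 (mod 13): since gcd(21, 13) = 1, we get a unique residue mod 273.
    Write x = 17 + 21·t and substitute into x ≡ 9 (mod 13): 21·t ≡ 9 − 17 = -8 (mod 13).
    Reduce coefficients mod 13: 8·t ≡ 5 (mod 13).
    The inverse of 8 mod 13 is 5 (since 8·5 = 40 = 3·13 + 1), so t ≡ 5·5 = 25 ≡ 12 (mod 13).
    Then x = 17 + 21·12 = 269, valid modulo lcm(21, 13) = 273: x ≡ 269 (mod 273).
Verify: 269 mod 3 = 2 ✓, 269 mod 7 = 3 ✓, 269 mod 13 = 9 ✓.

x ≡ 269 (mod 273).


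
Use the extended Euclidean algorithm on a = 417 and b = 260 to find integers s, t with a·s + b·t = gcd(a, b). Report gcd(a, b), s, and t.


Euclidean algorithm on (417, 260) — divide until remainder is 0:
  417 = 1 · 260 + 157
  260 = 1 · 157 + 103
  157 = 1 · 103 + 54
  103 = 1 · 54 + 49
  54 = 1 · 49 + 5
  49 = 9 · 5 + 4
  5 = 1 · 4 + 1
  4 = 4 · 1 + 0
gcd(417, 260) = 1.
Track Bezout coefficients alongside the remainders: start with r₀ = 417 = a·1 + b·0 (s = 1, t = 0) and r₁ = 260 = a·0 + b·1 (s = 0, t = 1); each new remainder r_{k+1} = r_{k-1} − q_k·r_k inherits s_{k+1} = s_{k-1} − q_k·s_k, t_{k+1} = t_{k-1} − q_k·t_k, so r_k = a·s_k + b·t_k at every step:
  q = 1: r = 157, s = 1 − 1·0 = 1, t = 0 − 1·1 = -1  (check: 417·1 + 260·(-1) = 157)
  q = 1: r = 103, s = 0 − 1·1 = -1, t = 1 − 1·(-1) = 2  (check: 417·(-1) + 260·2 = 103)
  q = 1: r = 54, s = 1 − 1·(-1) = 2, t = -1 − 1·2 = -3  (check: 417·2 + 260·(-3) = 54)
  q = 1: r = 49, s = -1 − 1·2 = -3, t = 2 − 1·(-3) = 5  (check: 417·(-3) + 260·5 = 49)
  q = 1: r = 5, s = 2 − 1·(-3) = 5, t = -3 − 1·5 = -8  (check: 417·5 + 260·(-8) = 5)
  q = 9: r = 4, s = -3 − 9·5 = -48, t = 5 − 9·(-8) = 77  (check: 417·(-48) + 260·77 = 4)
  q = 1: r = 1, s = 5 − 1·(-48) = 53, t = -8 − 1·77 = -85  (check: 417·53 + 260·(-85) = 1)
The row with r = 1 (the gcd) gives the Bezout coefficients s = 53, t = -85.
Result: 417 · (53) + 260 · (-85) = 1.

gcd(417, 260) = 1; s = 53, t = -85 (check: 417·53 + 260·(-85) = 1).


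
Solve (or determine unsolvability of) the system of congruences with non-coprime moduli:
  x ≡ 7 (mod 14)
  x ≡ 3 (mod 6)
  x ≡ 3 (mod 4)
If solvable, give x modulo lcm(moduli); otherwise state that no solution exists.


Moduli 14, 6, 4 are not pairwise coprime, so CRT works modulo lcm(m_i) when all pairwise compatibility conditions hold.
Pairwise compatibility: gcd(m_i, m_j) must divide a_i - a_j for every pair.
Merge one congruence at a time:
  Start: x ≡ 7 (mod 14).
  Combine with x ≡ 3 (mod 6): gcd(14, 6) = 2; 3 - 7 = -4, which IS divisible by 2, so compatible.
    Write x = 7 + 14·t and substitute into x ≡ 3 (mod 6): 14·t ≡ 3 − 7 = -4 (mod 6).
    Divide the congruence (and modulus) by g = 2: 7·t ≡ -2 (mod 3).
    Reduce coefficients mod 3: 1·t ≡ 1 (mod 3).
    So t ≡ 1 (mod 3).
    Then x = 7 + 14·1 = 21, valid modulo lcm(14, 6) = 42: x ≡ 21 (mod 42).
  Combine with x ≡ 3 (mod 4): gcd(42, 4) = 2; 3 - 21 = -18, which IS divisible by 2, so compatible.
    Write x = 21 + 42·t and substitute into x ≡ 3 (mod 4): 42·t ≡ 3 − 21 = -18 (mod 4).
    Divide the congruence (and modulus) by g = 2: 21·t ≡ -9 (mod 2).
    Reduce coefficients mod 2: 1·t ≡ 1 (mod 2).
    So t ≡ 1 (mod 2).
    Then x = 21 + 42·1 = 63, valid modulo lcm(42, 4) = 84: x ≡ 63 (mod 84).
Verify: 63 mod 14 = 7, 63 mod 6 = 3, 63 mod 4 = 3.

x ≡ 63 (mod 84).


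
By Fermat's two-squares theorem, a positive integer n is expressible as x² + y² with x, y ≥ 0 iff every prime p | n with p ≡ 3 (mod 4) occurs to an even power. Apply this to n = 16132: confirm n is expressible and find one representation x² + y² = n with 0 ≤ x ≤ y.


Step 1: Factor n = 16132 = 2^2 · 37 · 109.
Step 2: Check the mod-4 condition on each prime factor: 2 = 2 (special); 37 ≡ 1 (mod 4), exponent 1; 109 ≡ 1 (mod 4), exponent 1.
All primes ≡ 3 (mod 4) appear to even exponent (or don't appear), so by the two-squares theorem n IS expressible as a sum of two squares.
Step 3: Build a representation. Group n = k² · m with k = 2 and m = 37 · 109 = 4033 (a product of primes ≡ 1 (mod 4)); a representation of m scales to one of n via (k·x)² + (k·y)² = k²(x² + y²). Each prime p ≡ 1 (mod 4) is itself a sum of two squares; find a² by testing p − a² for a perfect square:
  37: 37 − 1² = 36 = 6² ⇒ 37 = 1² + 6².
  109: 109 − 1² = 108, 109 − 2² = 105, 109 − 3² = 100 = 10² ⇒ 109 = 3² + 10².
  Combine using the Brahmagupta–Fibonacci identity (a² + b²)(c² + d²) = (ac − bd)² + (ad + bc)² = (ac + bd)² + (ad − bc)²:
  37 · 109 = 4033: from (1² + 6²)(3² + 10²), take (1·3 − 6·10, 1·10 + 6·3) = (3 − 60, 10 + 18) = (-57, 28); dropping signs (only squares matter) gives (57, 28); check 57² + 28² = 3249 + 784 = 4033 ✓.
  Scale by k = 2: (2·57, 2·28) = (114, 56).
Step 4: Order so x ≤ y and verify: 56² + 114² = 3136 + 12996 = 16132 = n. ✓

n = 16132 = 56² + 114² (one valid representation with x ≤ y).


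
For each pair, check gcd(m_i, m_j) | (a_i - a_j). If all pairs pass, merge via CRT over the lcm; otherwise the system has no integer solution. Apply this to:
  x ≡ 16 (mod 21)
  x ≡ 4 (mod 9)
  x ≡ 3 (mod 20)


Moduli 21, 9, 20 are not pairwise coprime, so CRT works modulo lcm(m_i) when all pairwise compatibility conditions hold.
Pairwise compatibility: gcd(m_i, m_j) must divide a_i - a_j for every pair.
Merge one congruence at a time:
  Start: x ≡ 16 (mod 21).
  Combine with x ≡ 4 (mod 9): gcd(21, 9) = 3; 4 - 16 = -12, which IS divisible by 3, so compatible.
    Write x = 16 + 21·t and substitute into x ≡ 4 (mod 9): 21·t ≡ 4 − 16 = -12 (mod 9).
    Divide the congruence (and modulus) by g = 3: 7·t ≡ -4 (mod 3).
    Reduce coefficients mod 3: 1·t ≡ 2 (mod 3).
    So t ≡ 2 (mod 3).
    Then x = 16 + 21·2 = 58, valid modulo lcm(21, 9) = 63: x ≡ 58 (mod 63).
  Combine with x ≡ 3 (mod 20): gcd(63, 20) = 1; 3 - 58 = -55, which IS divisible by 1, so compatible.
    Write x = 58 + 63·t and substitute into x ≡ 3 (mod 20): 63·t ≡ 3 − 58 = -55 (mod 20).
    Reduce coefficients mod 20: 3·t ≡ 5 (mod 20).
    The inverse of 3 mod 20 is 7 (since 3·7 = 21 = 1·20 + 1), so t ≡ 7·5 = 35 ≡ 15 (mod 20).
    Then x = 58 + 63·15 = 1003, valid modulo lcm(63, 20) = 1260: x ≡ 1003 (mod 1260).
Verify: 1003 mod 21 = 16, 1003 mod 9 = 4, 1003 mod 20 = 3.

x ≡ 1003 (mod 1260).


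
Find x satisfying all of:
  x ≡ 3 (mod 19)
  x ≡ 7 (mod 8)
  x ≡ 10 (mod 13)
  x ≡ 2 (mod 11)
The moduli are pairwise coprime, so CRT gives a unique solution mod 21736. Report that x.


Product of moduli M = 19 · 8 · 13 · 11 = 21736.
Merge one congruence at a time:
  Start: x ≡ 3 (mod 19).
  Combine with x ≡ 7 (mod 8); new modulus lcm = 152.
    Write x = 3 + 19·t and substitute into x ≡ 7 (mod 8): 19·t ≡ 7 − 3 = 4 (mod 8).
    Reduce coefficients mod 8: 3·t ≡ 4 (mod 8).
    The inverse of 3 mod 8 is 3 (since 3·3 = 9 = 1·8 + 1), so t ≡ 3·4 = 12 ≡ 4 (mod 8).
    Then x = 3 + 19·4 = 79, valid modulo lcm(19, 8) = 152: x ≡ 79 (mod 152).
  Combine with x ≡ 10 (mod 13); new modulus lcm = 1976.
    Write x = 79 + 152·t and substitute into x ≡ 10 (mod 13): 152·t ≡ 10 − 79 = -69 (mod 13).
    Reduce coefficients mod 13: 9·t ≡ 9 (mod 13).
    The inverse of 9 mod 13 is 3 (since 9·3 = 27 = 2·13 + 1), so t ≡ 3·9 = 27 ≡ 1 (mod 13).
    Then x = 79 + 152·1 = 231, valid modulo lcm(152, 13) = 1976: x ≡ 231 (mod 1976).
  Combine with x ≡ 2 (mod 11); new modulus lcm = 21736.
    Write x = 231 + 1976·t and substitute into x ≡ 2 (mod 11): 1976·t ≡ 2 − 231 = -229 (mod 11).
    Reduce coefficients mod 11: 7·t ≡ 2 (mod 11).
    The inverse of 7 mod 11 is 8 (since 7·8 = 56 = 5·11 + 1), so t ≡ 8·2 = 16 ≡ 5 (mod 11).
    Then x = 231 + 1976·5 = 10111, valid modulo lcm(1976, 11) = 21736: x ≡ 10111 (mod 21736).
Verify against each original: 10111 mod 19 = 3, 10111 mod 8 = 7, 10111 mod 13 = 10, 10111 mod 11 = 2.

x ≡ 10111 (mod 21736).


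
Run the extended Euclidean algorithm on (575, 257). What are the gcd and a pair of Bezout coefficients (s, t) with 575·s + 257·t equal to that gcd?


Euclidean algorithm on (575, 257) — divide until remainder is 0:
  575 = 2 · 257 + 61
  257 = 4 · 61 + 13
  61 = 4 · 13 + 9
  13 = 1 · 9 + 4
  9 = 2 · 4 + 1
  4 = 4 · 1 + 0
gcd(575, 257) = 1.
Track Bezout coefficients alongside the remainders: start with r₀ = 575 = a·1 + b·0 (s = 1, t = 0) and r₁ = 257 = a·0 + b·1 (s = 0, t = 1); each new remainder r_{k+1} = r_{k-1} − q_k·r_k inherits s_{k+1} = s_{k-1} − q_k·s_k, t_{k+1} = t_{k-1} − q_k·t_k, so r_k = a·s_k + b·t_k at every step:
  q = 2: r = 61, s = 1 − 2·0 = 1, t = 0 − 2·1 = -2  (check: 575·1 + 257·(-2) = 61)
  q = 4: r = 13, s = 0 − 4·1 = -4, t = 1 − 4·(-2) = 9  (check: 575·(-4) + 257·9 = 13)
  q = 4: r = 9, s = 1 − 4·(-4) = 17, t = -2 − 4·9 = -38  (check: 575·17 + 257·(-38) = 9)
  q = 1: r = 4, s = -4 − 1·17 = -21, t = 9 − 1·(-38) = 47  (check: 575·(-21) + 257·47 = 4)
  q = 2: r = 1, s = 17 − 2·(-21) = 59, t = -38 − 2·47 = -132  (check: 575·59 + 257·(-132) = 1)
The row with r = 1 (the gcd) gives the Bezout coefficients s = 59, t = -132.
Result: 575 · (59) + 257 · (-132) = 1.

gcd(575, 257) = 1; s = 59, t = -132 (check: 575·59 + 257·(-132) = 1).


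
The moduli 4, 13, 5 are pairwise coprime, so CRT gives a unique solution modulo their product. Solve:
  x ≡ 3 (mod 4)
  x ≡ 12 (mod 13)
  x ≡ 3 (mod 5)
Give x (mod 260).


Moduli 4, 13, 5 are pairwise coprime; by CRT there is a unique solution modulo M = 4 · 13 · 5 = 260.
Solve pairwise, accumulating the modulus:
  Start with x ≡ 3 (mod 4).
  Combine with x ≡ 12 (mod 13): since gcd(4, 13) = 1, we get a unique residue mod 52.
    Write x = 3 + 4·t and substitute into x ≡ 12 (mod 13): 4·t ≡ 12 − 3 = 9 (mod 13).
    The inverse of 4 mod 13 is 10 (since 4·10 = 40 = 3·13 + 1), so t ≡ 10·9 = 90 ≡ 12 (mod 13).
    Then x = 3 + 4·12 = 51, valid modulo lcm(4, 13) = 52: x ≡ 51 (mod 52).
  Combine with x ≡ 3 (mod 5): since gcd(52, 5) = 1, we get a unique residue mod 260.
    Write x = 51 + 52·t and substitute into x ≡ 3 (mod 5): 52·t ≡ 3 − 51 = -48 (mod 5).
    Reduce coefficients mod 5: 2·t ≡ 2 (mod 5).
    The inverse of 2 mod 5 is 3 (since 2·3 = 6 = 1·5 + 1), so t ≡ 3·2 = 6 ≡ 1 (mod 5).
    Then x = 51 + 52·1 = 103, valid modulo lcm(52, 5) = 260: x ≡ 103 (mod 260).
Verify: 103 mod 4 = 3 ✓, 103 mod 13 = 12 ✓, 103 mod 5 = 3 ✓.

x ≡ 103 (mod 260).


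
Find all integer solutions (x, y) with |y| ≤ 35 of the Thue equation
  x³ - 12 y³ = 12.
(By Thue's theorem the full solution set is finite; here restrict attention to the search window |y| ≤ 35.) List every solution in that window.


The equation is x³ - 12y³ = 12. For fixed y, x³ = 12·y³ + 12, so a solution requires the RHS to be a perfect cube.
Strategy: iterate y from -35 to 35, compute RHS = 12·y³ + 12, and check whether it is a (positive or negative) perfect cube.
Check small values of y:
  y = 0: RHS = 12 is not a perfect cube.
  y = 1: RHS = 24 is not a perfect cube.
  y = -1: RHS = 0 = (0)³ ⇒ x = 0 works.
  y = 2: RHS = 108 is not a perfect cube.
  y = -2: RHS = -84 is not a perfect cube.
  y = 3: RHS = 336 is not a perfect cube.
  y = -3: RHS = -312 is not a perfect cube.
Continuing the search up to |y| = 35 finds no further solutions beyond those listed.
Collected solutions: (0, -1).

Solutions (with |y| ≤ 35): (0, -1).


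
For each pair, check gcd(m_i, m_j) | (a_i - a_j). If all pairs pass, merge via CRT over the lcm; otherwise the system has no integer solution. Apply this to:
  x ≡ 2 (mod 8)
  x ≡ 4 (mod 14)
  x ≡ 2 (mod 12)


Moduli 8, 14, 12 are not pairwise coprime, so CRT works modulo lcm(m_i) when all pairwise compatibility conditions hold.
Pairwise compatibility: gcd(m_i, m_j) must divide a_i - a_j for every pair.
Merge one congruence at a time:
  Start: x ≡ 2 (mod 8).
  Combine with x ≡ 4 (mod 14): gcd(8, 14) = 2; 4 - 2 = 2, which IS divisible by 2, so compatible.
    Write x = 2 + 8·t and substitute into x ≡ 4 (mod 14): 8·t ≡ 4 − 2 = 2 (mod 14).
    Divide the congruence (and modulus) by g = 2: 4·t ≡ 1 (mod 7).
    The inverse of 4 mod 7 is 2 (since 4·2 = 8 = 1·7 + 1), so t ≡ 2·1 = 2 ≡ 2 (mod 7).
    Then x = 2 + 8·2 = 18, valid modulo lcm(8, 14) = 56: x ≡ 18 (mod 56).
  Combine with x ≡ 2 (mod 12): gcd(56, 12) = 4; 2 - 18 = -16, which IS divisible by 4, so compatible.
    Write x = 18 + 56·t and substitute into x ≡ 2 (mod 12): 56·t ≡ 2 − 18 = -16 (mod 12).
    Divide the congruence (and modulus) by g = 4: 14·t ≡ -4 (mod 3).
    Reduce coefficients mod 3: 2·t ≡ 2 (mod 3).
    The inverse of 2 mod 3 is 2 (since 2·2 = 4 = 1·3 + 1), so t ≡ 2·2 = 4 ≡ 1 (mod 3).
    Then x = 18 + 56·1 = 74, valid modulo lcm(56, 12) = 168: x ≡ 74 (mod 168).
Verify: 74 mod 8 = 2, 74 mod 14 = 4, 74 mod 12 = 2.

x ≡ 74 (mod 168).


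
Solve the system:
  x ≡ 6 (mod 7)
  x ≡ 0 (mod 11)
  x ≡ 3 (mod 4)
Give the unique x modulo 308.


Moduli 7, 11, 4 are pairwise coprime; by CRT there is a unique solution modulo M = 7 · 11 · 4 = 308.
Solve pairwise, accumulating the modulus:
  Start with x ≡ 6 (mod 7).
  Combine with x ≡ 0 (mod 11): since gcd(7, 11) = 1, we get a unique residue mod 77.
    Write x = 6 + 7·t and substitute into x ≡ 0 (mod 11): 7·t ≡ 0 − 6 = -6 (mod 11).
    Reduce coefficients mod 11: 7·t ≡ 5 (mod 11).
    The inverse of 7 mod 11 is 8 (since 7·8 = 56 = 5·11 + 1), so t ≡ 8·5 = 40 ≡ 7 (mod 11).
    Then x = 6 + 7·7 = 55, valid modulo lcm(7, 11) = 77: x ≡ 55 (mod 77).
  Combine with x ≡ 3 (mod 4): since gcd(77, 4) = 1, we get a unique residue mod 308.
    Write x = 55 + 77·t and substitute into x ≡ 3 (mod 4): 77·t ≡ 3 − 55 = -52 (mod 4).
    Reduce coefficients mod 4: 1·t ≡ 0 (mod 4).
    So t ≡ 0 (mod 4).
    Then x = 55 + 77·0 = 55, valid modulo lcm(77, 4) = 308: x ≡ 55 (mod 308).
Verify: 55 mod 7 = 6 ✓, 55 mod 11 = 0 ✓, 55 mod 4 = 3 ✓.

x ≡ 55 (mod 308).


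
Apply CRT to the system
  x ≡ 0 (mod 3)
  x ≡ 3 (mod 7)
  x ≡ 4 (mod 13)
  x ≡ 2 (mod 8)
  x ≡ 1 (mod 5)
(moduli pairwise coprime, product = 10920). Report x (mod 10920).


Product of moduli M = 3 · 7 · 13 · 8 · 5 = 10920.
Merge one congruence at a time:
  Start: x ≡ 0 (mod 3).
  Combine with x ≡ 3 (mod 7); new modulus lcm = 21.
    Write x = 0 + 3·t and substitute into x ≡ 3 (mod 7): 3·t ≡ 3 − 0 = 3 (mod 7).
    The inverse of 3 mod 7 is 5 (since 3·5 = 15 = 2·7 + 1), so t ≡ 5·3 = 15 ≡ 1 (mod 7).
    Then x = 0 + 3·1 = 3, valid modulo lcm(3, 7) = 21: x ≡ 3 (mod 21).
  Combine with x ≡ 4 (mod 13); new modulus lcm = 273.
    Write x = 3 + 21·t and substitute into x ≡ 4 (mod 13): 21·t ≡ 4 − 3 = 1 (mod 13).
    Reduce coefficients mod 13: 8·t ≡ 1 (mod 13).
    The inverse of 8 mod 13 is 5 (since 8·5 = 40 = 3·13 + 1), so t ≡ 5·1 = 5 ≡ 5 (mod 13).
    Then x = 3 + 21·5 = 108, valid modulo lcm(21, 13) = 273: x ≡ 108 (mod 273).
  Combine with x ≡ 2 (mod 8); new modulus lcm = 2184.
    Write x = 108 + 273·t and substitute into x ≡ 2 (mod 8): 273·t ≡ 2 − 108 = -106 (mod 8).
    Reduce coefficients mod 8: 1·t ≡ 6 (mod 8).
    So t ≡ 6 (mod 8).
    Then x = 108 + 273·6 = 1746, valid modulo lcm(273, 8) = 2184: x ≡ 1746 (mod 2184).
  Combine with x ≡ 1 (mod 5); new modulus lcm = 10920.
    Write x = 1746 + 2184·t and substitute into x ≡ 1 (mod 5): 2184·t ≡ 1 − 1746 = -1745 (mod 5).
    Reduce coefficients mod 5: 4·t ≡ 0 (mod 5).
    The inverse of 4 mod 5 is 4 (since 4·4 = 16 = 3·5 + 1), so t ≡ 4·0 = 0 ≡ 0 (mod 5).
    Then x = 1746 + 2184·0 = 1746, valid modulo lcm(2184, 5) = 10920: x ≡ 1746 (mod 10920).
Verify against each original: 1746 mod 3 = 0, 1746 mod 7 = 3, 1746 mod 13 = 4, 1746 mod 8 = 2, 1746 mod 5 = 1.

x ≡ 1746 (mod 10920).


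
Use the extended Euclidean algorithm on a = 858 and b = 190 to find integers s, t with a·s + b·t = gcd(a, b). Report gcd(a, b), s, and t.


Euclidean algorithm on (858, 190) — divide until remainder is 0:
  858 = 4 · 190 + 98
  190 = 1 · 98 + 92
  98 = 1 · 92 + 6
  92 = 15 · 6 + 2
  6 = 3 · 2 + 0
gcd(858, 190) = 2.
Track Bezout coefficients alongside the remainders: start with r₀ = 858 = a·1 + b·0 (s = 1, t = 0) and r₁ = 190 = a·0 + b·1 (s = 0, t = 1); each new remainder r_{k+1} = r_{k-1} − q_k·r_k inherits s_{k+1} = s_{k-1} − q_k·s_k, t_{k+1} = t_{k-1} − q_k·t_k, so r_k = a·s_k + b·t_k at every step:
  q = 4: r = 98, s = 1 − 4·0 = 1, t = 0 − 4·1 = -4  (check: 858·1 + 190·(-4) = 98)
  q = 1: r = 92, s = 0 − 1·1 = -1, t = 1 − 1·(-4) = 5  (check: 858·(-1) + 190·5 = 92)
  q = 1: r = 6, s = 1 − 1·(-1) = 2, t = -4 − 1·5 = -9  (check: 858·2 + 190·(-9) = 6)
  q = 15: r = 2, s = -1 − 15·2 = -31, t = 5 − 15·(-9) = 140  (check: 858·(-31) + 190·140 = 2)
The row with r = 2 (the gcd) gives the Bezout coefficients s = -31, t = 140.
Result: 858 · (-31) + 190 · (140) = 2.

gcd(858, 190) = 2; s = -31, t = 140 (check: 858·(-31) + 190·140 = 2).


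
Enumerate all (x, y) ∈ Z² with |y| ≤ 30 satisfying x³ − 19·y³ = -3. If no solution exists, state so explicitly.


The equation is x³ - 19y³ = -3. For fixed y, x³ = 19·y³ − 3, so a solution requires the RHS to be a perfect cube.
Strategy: iterate y from -30 to 30, compute RHS = 19·y³ − 3, and check whether it is a (positive or negative) perfect cube.
Check small values of y:
  y = 0: RHS = -3 is not a perfect cube.
  y = 1: RHS = 16 is not a perfect cube.
  y = -1: RHS = -22 is not a perfect cube.
  y = 2: RHS = 149 is not a perfect cube.
  y = -2: RHS = -155 is not a perfect cube.
  y = 3: RHS = 510 is not a perfect cube.
  y = -3: RHS = -516 is not a perfect cube.
Continuing the search up to |y| = 30 finds no solutions either.
No (x, y) in the scanned range satisfies the equation.

No integer solutions with |y| ≤ 30.


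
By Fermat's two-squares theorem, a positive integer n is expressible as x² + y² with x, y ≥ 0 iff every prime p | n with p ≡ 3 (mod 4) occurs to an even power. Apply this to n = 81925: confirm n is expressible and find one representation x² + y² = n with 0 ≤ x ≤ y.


Step 1: Factor n = 81925 = 5^2 · 29 · 113.
Step 2: Check the mod-4 condition on each prime factor: 5 ≡ 1 (mod 4), exponent 2; 29 ≡ 1 (mod 4), exponent 1; 113 ≡ 1 (mod 4), exponent 1.
All primes ≡ 3 (mod 4) appear to even exponent (or don't appear), so by the two-squares theorem n IS expressible as a sum of two squares.
Step 3: Build a representation. Group n = k² · m with k = 5 and m = 29 · 113 = 3277 (a product of primes ≡ 1 (mod 4)); a representation of m scales to one of n via (k·x)² + (k·y)² = k²(x² + y²). Each prime p ≡ 1 (mod 4) is itself a sum of two squares; find a² by testing p − a² for a perfect square:
  29: 29 − 1² = 28, 29 − 2² = 25 = 5² ⇒ 29 = 2² + 5².
  113: 113 − 1² = 112, 113 − 2² = 109, 113 − 3² = 104, 113 − 4² = 97, 113 − 5² = 88, 113 − 6² = 77, 113 − 7² = 64 = 8² ⇒ 113 = 7² + 8².
  Combine using the Brahmagupta–Fibonacci identity (a² + b²)(c² + d²) = (ac − bd)² + (ad + bc)² = (ac + bd)² + (ad − bc)²:
  29 · 113 = 3277: from (2² + 5²)(7² + 8²), take (2·7 − 5·8, 2·8 + 5·7) = (14 − 40, 16 + 35) = (-26, 51); dropping signs (only squares matter) gives (26, 51); check 26² + 51² = 676 + 2601 = 3277 ✓.
  Scale by k = 5: (5·26, 5·51) = (130, 255).
Step 4: Order so x ≤ y and verify: 130² + 255² = 16900 + 65025 = 81925 = n. ✓

n = 81925 = 130² + 255² (one valid representation with x ≤ y).


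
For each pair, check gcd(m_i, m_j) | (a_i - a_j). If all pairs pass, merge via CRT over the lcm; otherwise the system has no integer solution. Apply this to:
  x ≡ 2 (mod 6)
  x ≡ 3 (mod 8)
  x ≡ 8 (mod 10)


Moduli 6, 8, 10 are not pairwise coprime, so CRT works modulo lcm(m_i) when all pairwise compatibility conditions hold.
Pairwise compatibility: gcd(m_i, m_j) must divide a_i - a_j for every pair.
Merge one congruence at a time:
  Start: x ≡ 2 (mod 6).
  Combine with x ≡ 3 (mod 8): gcd(6, 8) = 2, and 3 - 2 = 1 is NOT divisible by 2.
    ⇒ system is inconsistent (no integer solution).

No solution (the system is inconsistent).


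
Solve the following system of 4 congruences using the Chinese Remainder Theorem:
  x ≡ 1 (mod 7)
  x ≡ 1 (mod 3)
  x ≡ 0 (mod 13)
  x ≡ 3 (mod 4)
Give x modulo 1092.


Product of moduli M = 7 · 3 · 13 · 4 = 1092.
Merge one congruence at a time:
  Start: x ≡ 1 (mod 7).
  Combine with x ≡ 1 (mod 3); new modulus lcm = 21.
    Write x = 1 + 7·t and substitute into x ≡ 1 (mod 3): 7·t ≡ 1 − 1 = 0 (mod 3).
    Reduce coefficients mod 3: 1·t ≡ 0 (mod 3).
    So t ≡ 0 (mod 3).
    Then x = 1 + 7·0 = 1, valid modulo lcm(7, 3) = 21: x ≡ 1 (mod 21).
  Combine with x ≡ 0 (mod 13); new modulus lcm = 273.
    Write x = 1 + 21·t and substitute into x ≡ 0 (mod 13): 21·t ≡ 0 − 1 = -1 (mod 13).
    Reduce coefficients mod 13: 8·t ≡ 12 (mod 13).
    The inverse of 8 mod 13 is 5 (since 8·5 = 40 = 3·13 + 1), so t ≡ 5·12 = 60 ≡ 8 (mod 13).
    Then x = 1 + 21·8 = 169, valid modulo lcm(21, 13) = 273: x ≡ 169 (mod 273).
  Combine with x ≡ 3 (mod 4); new modulus lcm = 1092.
    Write x = 169 + 273·t and substitute into x ≡ 3 (mod 4): 273·t ≡ 3 − 169 = -166 (mod 4).
    Reduce coefficients mod 4: 1·t ≡ 2 (mod 4).
    So t ≡ 2 (mod 4).
    Then x = 169 + 273·2 = 715, valid modulo lcm(273, 4) = 1092: x ≡ 715 (mod 1092).
Verify against each original: 715 mod 7 = 1, 715 mod 3 = 1, 715 mod 13 = 0, 715 mod 4 = 3.

x ≡ 715 (mod 1092).


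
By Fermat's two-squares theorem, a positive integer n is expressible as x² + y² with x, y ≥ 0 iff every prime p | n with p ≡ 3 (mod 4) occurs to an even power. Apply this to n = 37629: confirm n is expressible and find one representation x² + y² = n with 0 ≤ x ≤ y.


Step 1: Factor n = 37629 = 3^2 · 37 · 113.
Step 2: Check the mod-4 condition on each prime factor: 3 ≡ 3 (mod 4), exponent 2 (must be even); 37 ≡ 1 (mod 4), exponent 1; 113 ≡ 1 (mod 4), exponent 1.
All primes ≡ 3 (mod 4) appear to even exponent (or don't appear), so by the two-squares theorem n IS expressible as a sum of two squares.
Step 3: Build a representation. Group n = k² · m with k = 3 and m = 37 · 113 = 4181 (a product of primes ≡ 1 (mod 4)); a representation of m scales to one of n via (k·x)² + (k·y)² = k²(x² + y²). Each prime p ≡ 1 (mod 4) is itself a sum of two squares; find a² by testing p − a² for a perfect square:
  37: 37 − 1² = 36 = 6² ⇒ 37 = 1² + 6².
  113: 113 − 1² = 112, 113 − 2² = 109, 113 − 3² = 104, 113 − 4² = 97, 113 − 5² = 88, 113 − 6² = 77, 113 − 7² = 64 = 8² ⇒ 113 = 7² + 8².
  Combine using the Brahmagupta–Fibonacci identity (a² + b²)(c² + d²) = (ac − bd)² + (ad + bc)² = (ac + bd)² + (ad − bc)²:
  37 · 113 = 4181: from (1² + 6²)(7² + 8²), take (1·7 − 6·8, 1·8 + 6·7) = (7 − 48, 8 + 42) = (-41, 50); dropping signs (only squares matter) gives (41, 50); check 41² + 50² = 1681 + 2500 = 4181 ✓.
  Scale by k = 3: (3·41, 3·50) = (123, 150).
Step 4: Order so x ≤ y and verify: 123² + 150² = 15129 + 22500 = 37629 = n. ✓

n = 37629 = 123² + 150² (one valid representation with x ≤ y).
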